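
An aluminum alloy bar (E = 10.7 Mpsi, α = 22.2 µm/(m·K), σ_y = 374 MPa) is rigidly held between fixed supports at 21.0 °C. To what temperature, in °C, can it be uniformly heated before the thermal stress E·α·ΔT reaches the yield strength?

249 °C

E = 10.7 Mpsi = 73.77 GPa.
E·α·ΔT = 374.0 MPa ⇒ ΔT = 374.0 / (73.77×10³ × 22.2×10⁻⁶) = 228.4 K.
T = 21.0 + 228.4 = 249.4 °C.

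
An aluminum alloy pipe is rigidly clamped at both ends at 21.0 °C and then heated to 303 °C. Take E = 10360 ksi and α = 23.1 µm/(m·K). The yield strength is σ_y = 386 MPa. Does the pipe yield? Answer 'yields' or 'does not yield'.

E = 10360 ksi = 71.43 GPa.
ΔT = 282.0 K. Constrained thermal stress σ = E·α·ΔT = 71.43×10³ MPa × 23.1×10⁻⁶ × 282.0 = 465 MPa (compressive).
Compare to σ_y = 386 MPa: σ ≥ σ_y, so it yields.

yields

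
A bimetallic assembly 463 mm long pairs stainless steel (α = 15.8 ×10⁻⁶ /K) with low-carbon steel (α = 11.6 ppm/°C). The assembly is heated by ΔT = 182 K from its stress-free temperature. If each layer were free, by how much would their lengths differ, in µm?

354 µm

Δα = |15.8 − 11.6|×10⁻⁶/K = 4.20×10⁻⁶/K.
ΔL_mismatch = Δα·L·ΔT = 4.20×10⁻⁶ × 463.0 mm × 182.0 K = 354 µm.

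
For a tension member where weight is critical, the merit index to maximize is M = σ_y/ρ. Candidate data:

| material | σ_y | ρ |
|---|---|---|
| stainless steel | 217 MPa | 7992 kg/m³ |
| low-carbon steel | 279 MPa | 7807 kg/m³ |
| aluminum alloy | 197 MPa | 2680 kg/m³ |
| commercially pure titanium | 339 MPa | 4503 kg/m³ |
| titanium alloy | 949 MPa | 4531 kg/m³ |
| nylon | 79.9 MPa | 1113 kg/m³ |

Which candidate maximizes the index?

Evaluate M for each candidate:
  titanium alloy: M = 209 kN·m/kg
  commercially pure titanium: M = 75.3 kN·m/kg
  aluminum alloy: M = 73.5 kN·m/kg
  nylon: M = 71.8 kN·m/kg
  low-carbon steel: M = 35.7 kN·m/kg
  stainless steel: M = 27.2 kN·m/kg
Titanium alloy ranks first.

titanium alloy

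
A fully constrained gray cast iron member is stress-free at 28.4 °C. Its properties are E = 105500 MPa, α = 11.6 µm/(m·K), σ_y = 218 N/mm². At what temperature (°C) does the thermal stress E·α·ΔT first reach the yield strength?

E = 105500 MPa = 105.5 GPa.
σ_y = 218 N/mm² = 218.0 MPa.
E·α·ΔT = 218.0 MPa ⇒ ΔT = 218.0 / (105.5×10³ × 11.6×10⁻⁶) = 178.1 K.
T = 28.4 + 178.1 = 206.5 °C.

207 °C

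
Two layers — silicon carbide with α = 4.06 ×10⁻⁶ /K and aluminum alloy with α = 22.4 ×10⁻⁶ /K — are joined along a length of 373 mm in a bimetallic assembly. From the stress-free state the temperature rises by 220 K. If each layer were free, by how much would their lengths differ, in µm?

Δα = |4.06 − 22.4|×10⁻⁶/K = 18.3×10⁻⁶/K.
ΔL_mismatch = Δα·L·ΔT = 18.3×10⁻⁶ × 373.0 mm × 220.0 K = 1500 µm.

1500 µm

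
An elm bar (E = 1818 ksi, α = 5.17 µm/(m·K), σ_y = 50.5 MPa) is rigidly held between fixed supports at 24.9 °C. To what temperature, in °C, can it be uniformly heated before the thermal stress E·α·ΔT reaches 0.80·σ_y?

648 °C

E = 1818 ksi = 12.53 GPa.
E·α·ΔT = 40.40 MPa ⇒ ΔT = 40.40 / (12.53×10³ × 5.17×10⁻⁶) = 623.4 K.
T = 24.9 + 623.4 = 648.3 °C.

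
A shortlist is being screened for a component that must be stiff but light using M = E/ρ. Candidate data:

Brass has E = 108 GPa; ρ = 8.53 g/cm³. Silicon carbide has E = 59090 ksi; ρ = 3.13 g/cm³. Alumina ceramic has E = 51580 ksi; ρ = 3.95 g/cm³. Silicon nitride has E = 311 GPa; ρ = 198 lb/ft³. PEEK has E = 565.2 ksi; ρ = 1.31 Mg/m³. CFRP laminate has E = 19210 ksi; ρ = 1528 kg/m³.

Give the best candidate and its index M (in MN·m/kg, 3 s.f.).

After converting to SI:
  brass: E = 108.0 GPa, ρ = 8530 kg/m³
  silicon carbide: E = 407.4 GPa, ρ = 3130 kg/m³
  alumina ceramic: E = 355.6 GPa, ρ = 3950 kg/m³
  silicon nitride: E = 311.0 GPa, ρ = 3172 kg/m³
  PEEK: E = 3.897 GPa, ρ = 1310 kg/m³
  CFRP laminate: E = 132.4 GPa, ρ = 1528 kg/m³
  silicon carbide: M = 130 MN·m/kg
  silicon nitride: M = 98.1 MN·m/kg
  alumina ceramic: M = 90.0 MN·m/kg
  CFRP laminate: M = 86.7 MN·m/kg
  brass: M = 12.7 MN·m/kg
  PEEK: M = 2.97 MN·m/kg
Silicon carbide has the largest M.

silicon carbide, M = 130 MN·m/kg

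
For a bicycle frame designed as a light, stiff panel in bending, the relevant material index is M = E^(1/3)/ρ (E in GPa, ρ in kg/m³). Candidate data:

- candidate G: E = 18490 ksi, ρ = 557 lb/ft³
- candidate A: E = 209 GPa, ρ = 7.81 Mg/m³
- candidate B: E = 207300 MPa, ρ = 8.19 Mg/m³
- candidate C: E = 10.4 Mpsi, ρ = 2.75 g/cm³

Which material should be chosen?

candidate C

Convert each candidate to consistent units, then evaluate M:
  candidate G: E = 127.5 GPa, ρ = 8922 kg/m³
  candidate A: E = 209.0 GPa, ρ = 7810 kg/m³
  candidate B: E = 207.3 GPa, ρ = 8190 kg/m³
  candidate C: E = 71.71 GPa, ρ = 2750 kg/m³
  candidate C: M = 1.51×10⁻³
  candidate A: M = 0.760×10⁻³
  candidate B: M = 0.723×10⁻³
  candidate G: M = 0.564×10⁻³
Highest index: candidate C.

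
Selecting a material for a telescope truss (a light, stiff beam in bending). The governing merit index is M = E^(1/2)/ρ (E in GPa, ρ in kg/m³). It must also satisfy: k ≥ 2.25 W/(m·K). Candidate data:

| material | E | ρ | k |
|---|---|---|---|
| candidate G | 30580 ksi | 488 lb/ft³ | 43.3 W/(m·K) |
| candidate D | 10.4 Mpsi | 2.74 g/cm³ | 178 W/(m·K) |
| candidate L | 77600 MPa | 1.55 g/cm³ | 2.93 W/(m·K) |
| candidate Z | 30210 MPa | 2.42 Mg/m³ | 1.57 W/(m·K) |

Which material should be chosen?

Screen on constraints: k ≥ 2.25 W/(m·K). Survivors: candidate G, candidate D, candidate L.
Convert each candidate to consistent units, then evaluate M:
  candidate G: E = 210.8 GPa, ρ = 7817 kg/m³
  candidate D: E = 71.71 GPa, ρ = 2740 kg/m³
  candidate L: E = 77.60 GPa, ρ = 1550 kg/m³
  candidate L: M = 5.68×10⁻³
  candidate D: M = 3.09×10⁻³
  candidate G: M = 1.86×10⁻³
The maximum is for candidate L.

candidate L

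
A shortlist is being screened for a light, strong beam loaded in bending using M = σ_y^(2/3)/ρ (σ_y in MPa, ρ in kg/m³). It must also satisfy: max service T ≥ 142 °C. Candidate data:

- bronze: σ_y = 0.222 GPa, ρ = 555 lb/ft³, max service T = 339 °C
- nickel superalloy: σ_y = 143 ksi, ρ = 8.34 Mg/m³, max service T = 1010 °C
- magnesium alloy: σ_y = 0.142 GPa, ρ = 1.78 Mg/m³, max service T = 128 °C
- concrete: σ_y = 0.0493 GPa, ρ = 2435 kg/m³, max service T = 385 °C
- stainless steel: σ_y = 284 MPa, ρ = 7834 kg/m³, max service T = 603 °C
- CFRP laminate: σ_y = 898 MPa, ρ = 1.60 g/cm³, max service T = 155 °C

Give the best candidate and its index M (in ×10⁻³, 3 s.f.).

CFRP laminate, M = 58.2×10⁻³

Screen on constraints: max service T ≥ 142 °C. Survivors: bronze, nickel superalloy, concrete, stainless steel, CFRP laminate.
After converting to SI:
  bronze: σ_y = 222.0 MPa, ρ = 8890 kg/m³
  nickel superalloy: σ_y = 986.0 MPa, ρ = 8340 kg/m³
  concrete: σ_y = 49.30 MPa, ρ = 2435 kg/m³
  stainless steel: σ_y = 284.0 MPa, ρ = 7834 kg/m³
  CFRP laminate: σ_y = 898.0 MPa, ρ = 1600 kg/m³
  CFRP laminate: M = 58.2×10⁻³
  nickel superalloy: M = 11.9×10⁻³
  concrete: M = 5.52×10⁻³
  stainless steel: M = 5.52×10⁻³
  bronze: M = 4.12×10⁻³
CFRP laminate has the largest M.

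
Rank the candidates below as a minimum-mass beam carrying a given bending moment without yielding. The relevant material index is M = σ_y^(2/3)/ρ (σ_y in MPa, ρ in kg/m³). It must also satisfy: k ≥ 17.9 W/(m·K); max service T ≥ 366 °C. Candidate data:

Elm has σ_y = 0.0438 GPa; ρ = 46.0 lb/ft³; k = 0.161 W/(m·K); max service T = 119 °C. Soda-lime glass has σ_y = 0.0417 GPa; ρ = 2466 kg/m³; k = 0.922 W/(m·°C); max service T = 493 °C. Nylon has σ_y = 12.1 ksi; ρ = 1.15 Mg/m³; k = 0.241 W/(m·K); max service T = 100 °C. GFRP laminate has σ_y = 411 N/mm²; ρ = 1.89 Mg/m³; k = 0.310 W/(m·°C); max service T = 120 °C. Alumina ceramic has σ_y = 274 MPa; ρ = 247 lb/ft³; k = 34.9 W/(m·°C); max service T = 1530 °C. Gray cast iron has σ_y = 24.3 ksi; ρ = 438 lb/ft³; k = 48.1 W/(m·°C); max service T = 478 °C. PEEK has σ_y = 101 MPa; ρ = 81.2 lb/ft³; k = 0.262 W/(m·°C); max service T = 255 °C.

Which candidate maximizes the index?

alumina ceramic

Screen on constraints: k ≥ 17.9 W/(m·K); max service T ≥ 366 °C. Survivors: alumina ceramic, gray cast iron.
Normalizing units and computing the index:
  alumina ceramic: σ_y = 274.0 MPa, ρ = 3957 kg/m³
  gray cast iron: σ_y = 167.5 MPa, ρ = 7016 kg/m³
  alumina ceramic: M = 10.7×10⁻³
  gray cast iron: M = 4.33×10⁻³
Alumina ceramic ranks first.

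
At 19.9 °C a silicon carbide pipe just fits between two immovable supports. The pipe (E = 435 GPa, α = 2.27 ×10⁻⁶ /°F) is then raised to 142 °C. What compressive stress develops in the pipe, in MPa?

α = 2.27×10⁻⁶/°F × 9/5 = 4.09×10⁻⁶/K.
ΔT = 122.1 K. Constrained thermal stress σ = E·α·ΔT = 435.0×10³ MPa × 4.09×10⁻⁶ × 122.1 = 217 MPa (compressive).

217 MPa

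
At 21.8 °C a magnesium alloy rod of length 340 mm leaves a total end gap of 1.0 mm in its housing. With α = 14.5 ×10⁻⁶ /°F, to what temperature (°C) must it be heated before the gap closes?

α = 14.5×10⁻⁶/°F × 9/5 = 26.1×10⁻⁶/K.
α·L₀·ΔT = 1.0 mm ⇒ ΔT = 1.0 / (26.1×10⁻⁶ × 340.0) = 112.7 K.
T = 21.8 + 112.7 = 134.5 °C.

134 °C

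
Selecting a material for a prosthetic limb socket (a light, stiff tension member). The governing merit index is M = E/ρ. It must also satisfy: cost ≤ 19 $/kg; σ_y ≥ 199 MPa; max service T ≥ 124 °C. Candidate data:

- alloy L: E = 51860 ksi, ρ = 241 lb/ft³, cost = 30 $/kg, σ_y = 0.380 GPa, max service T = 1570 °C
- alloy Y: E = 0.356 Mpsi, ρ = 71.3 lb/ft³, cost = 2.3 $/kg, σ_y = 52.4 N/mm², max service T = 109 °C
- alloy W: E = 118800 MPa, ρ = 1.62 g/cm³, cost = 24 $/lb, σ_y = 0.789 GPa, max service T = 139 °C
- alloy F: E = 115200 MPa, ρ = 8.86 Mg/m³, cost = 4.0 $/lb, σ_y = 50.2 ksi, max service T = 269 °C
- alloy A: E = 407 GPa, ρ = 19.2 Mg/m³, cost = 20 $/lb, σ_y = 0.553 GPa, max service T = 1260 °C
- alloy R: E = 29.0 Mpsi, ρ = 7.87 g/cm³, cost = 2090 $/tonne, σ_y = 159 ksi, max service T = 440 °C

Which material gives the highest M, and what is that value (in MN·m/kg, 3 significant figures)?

Screen on constraints: cost ≤ 19 $/kg; σ_y ≥ 199 MPa; max service T ≥ 124 °C. Survivors: alloy F, alloy R.
Normalizing units and computing the index:
  alloy F: E = 115.2 GPa, ρ = 8860 kg/m³
  alloy R: E = 199.9 GPa, ρ = 7870 kg/m³
  alloy R: M = 25.4 MN·m/kg
  alloy F: M = 13.0 MN·m/kg
The maximum is for alloy R.

alloy R, M = 25.4 MN·m/kg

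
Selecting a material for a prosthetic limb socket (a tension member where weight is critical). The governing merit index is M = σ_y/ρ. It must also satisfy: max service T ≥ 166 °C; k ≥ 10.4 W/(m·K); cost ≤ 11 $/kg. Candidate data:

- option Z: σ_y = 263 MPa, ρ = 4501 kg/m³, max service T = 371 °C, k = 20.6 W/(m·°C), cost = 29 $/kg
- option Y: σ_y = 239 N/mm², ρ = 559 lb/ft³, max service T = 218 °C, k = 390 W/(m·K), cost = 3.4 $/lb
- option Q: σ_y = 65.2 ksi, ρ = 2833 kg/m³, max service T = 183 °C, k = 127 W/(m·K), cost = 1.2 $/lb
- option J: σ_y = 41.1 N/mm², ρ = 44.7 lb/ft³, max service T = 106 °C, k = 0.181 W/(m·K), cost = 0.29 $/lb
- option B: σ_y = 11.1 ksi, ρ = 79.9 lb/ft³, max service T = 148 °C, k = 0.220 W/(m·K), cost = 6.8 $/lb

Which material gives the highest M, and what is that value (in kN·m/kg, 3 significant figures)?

option Q, M = 159 kN·m/kg

Screen on constraints: max service T ≥ 166 °C; k ≥ 10.4 W/(m·K); cost ≤ 11 $/kg. Survivors: option Y, option Q.
Convert each candidate to consistent units, then evaluate M:
  option Y: σ_y = 239.0 MPa, ρ = 8954 kg/m³
  option Q: σ_y = 449.5 MPa, ρ = 2833 kg/m³
  option Q: M = 159 kN·m/kg
  option Y: M = 26.7 kN·m/kg
The maximum is for option Q.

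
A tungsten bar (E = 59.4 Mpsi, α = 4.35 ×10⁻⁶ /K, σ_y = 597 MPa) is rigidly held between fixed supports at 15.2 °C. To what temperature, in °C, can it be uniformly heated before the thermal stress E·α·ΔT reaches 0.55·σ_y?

E = 59.4 Mpsi = 409.5 GPa.
E·α·ΔT = 328.4 MPa ⇒ ΔT = 328.4 / (409.5×10³ × 4.35×10⁻⁶) = 184.3 K.
T = 15.2 + 184.3 = 199.5 °C.

200 °C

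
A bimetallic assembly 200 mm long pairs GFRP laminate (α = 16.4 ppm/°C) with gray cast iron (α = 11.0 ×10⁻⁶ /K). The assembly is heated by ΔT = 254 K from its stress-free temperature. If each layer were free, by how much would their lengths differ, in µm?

274 µm

Δα = |16.4 − 11.0|×10⁻⁶/K = 5.40×10⁻⁶/K.
ΔL_mismatch = Δα·L·ΔT = 5.40×10⁻⁶ × 200.0 mm × 254.0 K = 274 µm.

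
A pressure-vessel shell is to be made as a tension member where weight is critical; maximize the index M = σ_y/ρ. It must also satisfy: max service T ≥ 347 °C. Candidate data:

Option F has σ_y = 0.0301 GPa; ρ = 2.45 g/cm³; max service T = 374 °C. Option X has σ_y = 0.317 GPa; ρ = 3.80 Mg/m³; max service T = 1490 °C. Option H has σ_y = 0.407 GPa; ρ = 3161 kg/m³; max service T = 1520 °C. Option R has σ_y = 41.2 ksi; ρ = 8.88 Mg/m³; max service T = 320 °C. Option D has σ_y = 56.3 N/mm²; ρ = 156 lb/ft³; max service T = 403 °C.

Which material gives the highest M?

Screen on constraints: max service T ≥ 347 °C. Survivors: option F, option X, option H, option D.
Normalizing units and computing the index:
  option F: σ_y = 30.10 MPa, ρ = 2450 kg/m³
  option X: σ_y = 317.0 MPa, ρ = 3800 kg/m³
  option H: σ_y = 407.0 MPa, ρ = 3161 kg/m³
  option D: σ_y = 56.30 MPa, ρ = 2499 kg/m³
  option H: M = 129 kN·m/kg
  option X: M = 83.4 kN·m/kg
  option D: M = 22.5 kN·m/kg
  option F: M = 12.3 kN·m/kg
Highest index: option H.

option H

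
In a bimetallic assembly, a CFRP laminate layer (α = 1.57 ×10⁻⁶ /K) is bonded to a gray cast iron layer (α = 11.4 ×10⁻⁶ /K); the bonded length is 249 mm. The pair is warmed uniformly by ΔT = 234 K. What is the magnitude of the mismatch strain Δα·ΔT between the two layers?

2.30×10⁻³

Δα = |1.57 − 11.4|×10⁻⁶/K = 9.83×10⁻⁶/K.
Mismatch strain = Δα·ΔT = 9.83×10⁻⁶ × 234.0 = 2.30×10⁻³.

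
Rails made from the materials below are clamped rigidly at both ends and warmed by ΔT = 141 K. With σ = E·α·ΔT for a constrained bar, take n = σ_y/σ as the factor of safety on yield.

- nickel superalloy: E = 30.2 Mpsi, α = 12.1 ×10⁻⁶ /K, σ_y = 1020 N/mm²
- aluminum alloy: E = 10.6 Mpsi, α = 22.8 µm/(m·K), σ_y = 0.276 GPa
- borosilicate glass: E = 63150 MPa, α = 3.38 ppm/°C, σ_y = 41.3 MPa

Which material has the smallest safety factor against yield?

aluminum alloy

Converting E to GPa, α to ×10⁻⁶/K, σ_y to MPa, then σ and n for each:
  nickel superalloy: E = 208.2, α = 12.1, σ_y = 1020 → σ = 355 MPa, n = 2.87
  aluminum alloy: E = 73.08, α = 22.8, σ_y = 276.0 → σ = 235 MPa, n = 1.17
  borosilicate glass: E = 63.15, α = 3.38, σ_y = 41.30 → σ = 30.1 MPa, n = 1.37
The minimum is aluminum alloy at n = 1.17.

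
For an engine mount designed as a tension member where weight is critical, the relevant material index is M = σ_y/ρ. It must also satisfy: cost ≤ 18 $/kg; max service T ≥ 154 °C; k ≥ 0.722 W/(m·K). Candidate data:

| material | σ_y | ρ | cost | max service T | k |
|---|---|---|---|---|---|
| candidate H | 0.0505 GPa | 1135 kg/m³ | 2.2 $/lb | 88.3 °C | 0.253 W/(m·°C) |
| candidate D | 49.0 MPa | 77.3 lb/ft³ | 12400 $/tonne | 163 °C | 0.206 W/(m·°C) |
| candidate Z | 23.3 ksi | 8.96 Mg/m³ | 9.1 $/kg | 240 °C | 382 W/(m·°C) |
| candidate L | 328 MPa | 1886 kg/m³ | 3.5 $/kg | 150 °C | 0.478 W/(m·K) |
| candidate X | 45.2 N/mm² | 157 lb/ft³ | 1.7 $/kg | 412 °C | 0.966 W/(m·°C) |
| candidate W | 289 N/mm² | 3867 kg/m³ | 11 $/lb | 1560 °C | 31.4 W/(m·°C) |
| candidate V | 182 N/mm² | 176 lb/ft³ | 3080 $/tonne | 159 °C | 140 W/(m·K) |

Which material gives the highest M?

Screen on constraints: cost ≤ 18 $/kg; max service T ≥ 154 °C; k ≥ 0.722 W/(m·K). Survivors: candidate Z, candidate X, candidate V.
After converting to SI:
  candidate Z: σ_y = 160.6 MPa, ρ = 8960 kg/m³
  candidate X: σ_y = 45.20 MPa, ρ = 2515 kg/m³
  candidate V: σ_y = 182.0 MPa, ρ = 2819 kg/m³
  candidate V: M = 64.6 kN·m/kg
  candidate X: M = 18.0 kN·m/kg
  candidate Z: M = 17.9 kN·m/kg
Candidate V ranks first.

candidate V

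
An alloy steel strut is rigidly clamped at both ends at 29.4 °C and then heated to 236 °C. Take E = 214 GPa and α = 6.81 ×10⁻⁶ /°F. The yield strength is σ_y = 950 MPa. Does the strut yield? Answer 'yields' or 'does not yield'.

α = 6.81×10⁻⁶/°F × 9/5 = 12.3×10⁻⁶/K.
ΔT = 206.6 K. Constrained thermal stress σ = E·α·ΔT = 214.0×10³ MPa × 12.3×10⁻⁶ × 206.6 = 542 MPa (compressive).
Compare to σ_y = 950 MPa: σ < σ_y, so it does not yield.

does not yield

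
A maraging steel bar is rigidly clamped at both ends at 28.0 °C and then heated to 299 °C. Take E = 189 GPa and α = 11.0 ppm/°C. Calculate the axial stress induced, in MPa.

ΔT = 271.0 K. Constrained thermal stress σ = E·α·ΔT = 189.0×10³ MPa × 11.0×10⁻⁶ × 271.0 = 563 MPa (compressive).

563 MPa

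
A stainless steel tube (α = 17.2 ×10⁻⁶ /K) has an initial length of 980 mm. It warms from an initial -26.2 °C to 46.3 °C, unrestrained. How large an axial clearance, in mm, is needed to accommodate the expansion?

ΔT = 46.3 − (-26.2) = 72.50 K.
ΔL = α·L₀·ΔT = 17.2×10⁻⁶ × 980 mm × 72.50 K = 1.22 mm.

1.22 mm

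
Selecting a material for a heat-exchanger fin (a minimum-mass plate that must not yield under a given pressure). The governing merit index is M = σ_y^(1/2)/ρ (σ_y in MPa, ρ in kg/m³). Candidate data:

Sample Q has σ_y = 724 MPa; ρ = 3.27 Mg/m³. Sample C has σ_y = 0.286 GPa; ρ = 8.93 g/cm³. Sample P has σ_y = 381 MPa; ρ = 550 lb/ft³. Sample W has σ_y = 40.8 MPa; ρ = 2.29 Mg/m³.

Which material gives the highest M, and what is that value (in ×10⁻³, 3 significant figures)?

sample Q, M = 8.23×10⁻³

After converting to SI:
  sample Q: σ_y = 724.0 MPa, ρ = 3270 kg/m³
  sample C: σ_y = 286.0 MPa, ρ = 8930 kg/m³
  sample P: σ_y = 381.0 MPa, ρ = 8810 kg/m³
  sample W: σ_y = 40.80 MPa, ρ = 2290 kg/m³
  sample Q: M = 8.23×10⁻³
  sample W: M = 2.79×10⁻³
  sample P: M = 2.22×10⁻³
  sample C: M = 1.89×10⁻³
Sample Q ranks first.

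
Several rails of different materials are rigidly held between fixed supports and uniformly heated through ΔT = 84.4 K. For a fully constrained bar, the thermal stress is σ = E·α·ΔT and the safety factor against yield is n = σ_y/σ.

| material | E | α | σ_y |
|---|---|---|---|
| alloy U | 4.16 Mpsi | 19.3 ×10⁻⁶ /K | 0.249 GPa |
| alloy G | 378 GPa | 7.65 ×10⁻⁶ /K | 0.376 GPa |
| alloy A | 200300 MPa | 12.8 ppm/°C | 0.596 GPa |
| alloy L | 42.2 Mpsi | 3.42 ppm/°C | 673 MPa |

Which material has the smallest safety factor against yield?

alloy G

With everything in SI (GPa, ×10⁻⁶/K, MPa):
  alloy U: E = 28.68, α = 19.3, σ_y = 249.0 → σ = 46.7 MPa, n = 5.33
  alloy G: E = 378.0, α = 7.65, σ_y = 376.0 → σ = 244 MPa, n = 1.54
  alloy A: E = 200.3, α = 12.8, σ_y = 596.0 → σ = 216 MPa, n = 2.75
  alloy L: E = 291.0, α = 3.42, σ_y = 673.0 → σ = 84.0 MPa, n = 8.01
The minimum is alloy G at n = 1.54.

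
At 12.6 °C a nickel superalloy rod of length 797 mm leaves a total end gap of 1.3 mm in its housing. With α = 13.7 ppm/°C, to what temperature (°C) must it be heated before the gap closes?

α·L₀·ΔT = 1.3 mm ⇒ ΔT = 1.3 / (13.7×10⁻⁶ × 797.0) = 119.1 K.
T = 12.6 + 119.1 = 131.7 °C.

132 °C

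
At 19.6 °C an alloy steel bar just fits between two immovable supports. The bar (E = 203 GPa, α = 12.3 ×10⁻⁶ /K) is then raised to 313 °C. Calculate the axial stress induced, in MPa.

733 MPa

ΔT = 293.4 K. Constrained thermal stress σ = E·α·ΔT = 203.0×10³ MPa × 12.3×10⁻⁶ × 293.4 = 733 MPa (compressive).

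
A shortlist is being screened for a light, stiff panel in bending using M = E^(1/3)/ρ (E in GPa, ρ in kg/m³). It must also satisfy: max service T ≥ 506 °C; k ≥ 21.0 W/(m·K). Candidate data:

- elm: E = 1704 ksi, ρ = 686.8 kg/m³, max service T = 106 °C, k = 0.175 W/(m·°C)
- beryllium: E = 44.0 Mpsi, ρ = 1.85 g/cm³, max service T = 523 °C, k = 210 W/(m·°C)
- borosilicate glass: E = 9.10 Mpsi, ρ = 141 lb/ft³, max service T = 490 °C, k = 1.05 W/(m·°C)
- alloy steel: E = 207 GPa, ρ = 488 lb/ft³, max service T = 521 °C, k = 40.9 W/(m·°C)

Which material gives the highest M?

Screen on constraints: max service T ≥ 506 °C; k ≥ 21.0 W/(m·K). Survivors: beryllium, alloy steel.
Normalizing units and computing the index:
  beryllium: E = 303.4 GPa, ρ = 1850 kg/m³
  alloy steel: E = 207.0 GPa, ρ = 7817 kg/m³
  beryllium: M = 3.63×10⁻³
  alloy steel: M = 0.757×10⁻³
The maximum is for beryllium.

beryllium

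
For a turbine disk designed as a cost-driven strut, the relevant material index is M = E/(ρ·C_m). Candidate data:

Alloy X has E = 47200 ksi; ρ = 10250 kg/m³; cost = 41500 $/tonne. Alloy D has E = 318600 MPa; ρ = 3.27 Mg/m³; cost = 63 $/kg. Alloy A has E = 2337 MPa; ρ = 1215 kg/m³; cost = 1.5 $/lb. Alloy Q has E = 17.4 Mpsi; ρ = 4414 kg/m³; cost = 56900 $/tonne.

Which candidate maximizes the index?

Normalizing units and computing the index:
  alloy X: E = 325.4 GPa, ρ = 10250 kg/m³, cost = 41.50 $/kg
  alloy D: E = 318.6 GPa, ρ = 3270 kg/m³, cost = 63.00 $/kg
  alloy A: E = 2.337 GPa, ρ = 1215 kg/m³, cost = 3.307 $/kg
  alloy Q: E = 120.0 GPa, ρ = 4414 kg/m³, cost = 56.90 $/kg
  alloy D: M = 1.55 MN·m per $
  alloy X: M = 0.765 MN·m per $
  alloy A: M = 0.582 MN·m per $
  alloy Q: M = 0.478 MN·m per $
Alloy D ranks first.

alloy D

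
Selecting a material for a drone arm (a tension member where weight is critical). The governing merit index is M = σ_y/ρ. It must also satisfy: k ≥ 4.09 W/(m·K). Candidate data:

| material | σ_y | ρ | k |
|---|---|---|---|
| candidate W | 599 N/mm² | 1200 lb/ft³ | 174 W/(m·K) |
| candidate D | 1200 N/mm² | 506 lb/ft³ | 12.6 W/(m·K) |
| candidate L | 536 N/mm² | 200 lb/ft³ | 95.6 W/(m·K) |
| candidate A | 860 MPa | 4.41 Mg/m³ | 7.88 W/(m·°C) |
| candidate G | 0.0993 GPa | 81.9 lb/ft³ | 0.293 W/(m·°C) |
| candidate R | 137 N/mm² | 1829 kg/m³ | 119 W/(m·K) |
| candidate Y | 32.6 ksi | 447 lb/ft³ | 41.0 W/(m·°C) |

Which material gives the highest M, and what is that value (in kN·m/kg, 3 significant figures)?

Screen on constraints: k ≥ 4.09 W/(m·K). Survivors: candidate W, candidate D, candidate L, candidate A, candidate R, candidate Y.
Convert each candidate to consistent units, then evaluate M:
  candidate W: σ_y = 599.0 MPa, ρ = 19220 kg/m³
  candidate D: σ_y = 1200 MPa, ρ = 8105 kg/m³
  candidate L: σ_y = 536.0 MPa, ρ = 3204 kg/m³
  candidate A: σ_y = 860.0 MPa, ρ = 4410 kg/m³
  candidate R: σ_y = 137.0 MPa, ρ = 1829 kg/m³
  candidate Y: σ_y = 224.8 MPa, ρ = 7160 kg/m³
  candidate A: M = 195 kN·m/kg
  candidate L: M = 167 kN·m/kg
  candidate D: M = 148 kN·m/kg
  candidate R: M = 74.9 kN·m/kg
  candidate Y: M = 31.4 kN·m/kg
  candidate W: M = 31.2 kN·m/kg
Candidate A has the largest M.

candidate A, M = 195 kN·m/kg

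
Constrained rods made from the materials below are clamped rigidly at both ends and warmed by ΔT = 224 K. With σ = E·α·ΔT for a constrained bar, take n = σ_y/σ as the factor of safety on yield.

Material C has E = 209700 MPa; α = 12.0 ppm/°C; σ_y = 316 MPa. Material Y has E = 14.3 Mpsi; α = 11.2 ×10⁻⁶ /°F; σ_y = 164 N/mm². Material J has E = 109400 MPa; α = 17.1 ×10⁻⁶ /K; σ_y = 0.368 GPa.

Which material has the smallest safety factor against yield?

Converting E to GPa, α to ×10⁻⁶/K, σ_y to MPa, then σ and n for each:
  material C: E = 209.7, α = 12.0, σ_y = 316.0 → σ = 564 MPa, n = 0.561
  material Y: E = 98.60, α = 20.2, σ_y = 164.0 → σ = 445 MPa, n = 0.368
  material J: E = 109.4, α = 17.1, σ_y = 368.0 → σ = 419 MPa, n = 0.878
The minimum is material Y at n = 0.368.

material Y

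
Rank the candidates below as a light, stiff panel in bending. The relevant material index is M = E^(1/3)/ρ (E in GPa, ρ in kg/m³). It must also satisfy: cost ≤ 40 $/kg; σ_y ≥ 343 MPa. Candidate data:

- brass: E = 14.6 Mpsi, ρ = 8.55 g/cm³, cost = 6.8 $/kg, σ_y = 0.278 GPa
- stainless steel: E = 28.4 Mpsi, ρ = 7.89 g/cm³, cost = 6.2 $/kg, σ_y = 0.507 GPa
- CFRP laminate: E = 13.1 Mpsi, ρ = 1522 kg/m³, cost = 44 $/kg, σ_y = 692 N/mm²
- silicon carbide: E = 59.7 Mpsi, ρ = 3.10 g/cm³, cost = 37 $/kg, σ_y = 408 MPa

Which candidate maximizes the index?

Screen on constraints: cost ≤ 40 $/kg; σ_y ≥ 343 MPa. Survivors: stainless steel, silicon carbide.
After converting to SI:
  stainless steel: E = 195.8 GPa, ρ = 7890 kg/m³
  silicon carbide: E = 411.6 GPa, ρ = 3100 kg/m³
  silicon carbide: M = 2.40×10⁻³
  stainless steel: M = 0.736×10⁻³
The maximum is for silicon carbide.

silicon carbide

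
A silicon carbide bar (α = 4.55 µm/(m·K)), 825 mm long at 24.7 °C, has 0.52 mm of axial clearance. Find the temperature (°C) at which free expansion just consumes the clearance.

163 °C

α·L₀·ΔT = 0.52 mm ⇒ ΔT = 0.52 / (4.55×10⁻⁶ × 825.0) = 138.5 K.
T = 24.7 + 138.5 = 163.2 °C.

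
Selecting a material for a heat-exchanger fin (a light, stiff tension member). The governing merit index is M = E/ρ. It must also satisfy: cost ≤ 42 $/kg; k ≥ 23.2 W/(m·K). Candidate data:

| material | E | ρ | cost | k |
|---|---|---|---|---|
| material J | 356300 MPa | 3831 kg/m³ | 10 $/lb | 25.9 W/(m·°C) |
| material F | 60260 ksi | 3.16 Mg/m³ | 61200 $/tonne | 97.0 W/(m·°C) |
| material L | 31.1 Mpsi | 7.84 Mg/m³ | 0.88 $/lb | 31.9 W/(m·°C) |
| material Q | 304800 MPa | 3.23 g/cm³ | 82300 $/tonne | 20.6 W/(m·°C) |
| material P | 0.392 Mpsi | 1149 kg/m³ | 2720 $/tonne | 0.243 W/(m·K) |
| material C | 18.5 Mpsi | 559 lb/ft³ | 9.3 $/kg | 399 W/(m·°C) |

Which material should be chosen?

material J

Screen on constraints: cost ≤ 42 $/kg; k ≥ 23.2 W/(m·K). Survivors: material J, material L, material C.
Normalizing units and computing the index:
  material J: E = 356.3 GPa, ρ = 3831 kg/m³
  material L: E = 214.4 GPa, ρ = 7840 kg/m³
  material C: E = 127.6 GPa, ρ = 8954 kg/m³
  material J: M = 93.0 MN·m/kg
  material L: M = 27.4 MN·m/kg
  material C: M = 14.2 MN·m/kg
Highest index: material J.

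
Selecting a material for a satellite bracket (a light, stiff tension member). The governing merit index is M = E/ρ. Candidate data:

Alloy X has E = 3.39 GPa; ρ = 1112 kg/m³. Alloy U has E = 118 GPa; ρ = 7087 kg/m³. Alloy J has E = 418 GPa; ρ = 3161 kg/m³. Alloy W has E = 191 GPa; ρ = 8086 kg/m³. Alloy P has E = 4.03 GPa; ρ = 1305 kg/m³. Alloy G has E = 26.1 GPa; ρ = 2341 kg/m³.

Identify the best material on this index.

Per-candidate index values:
  alloy J: M = 132 MN·m/kg
  alloy W: M = 23.6 MN·m/kg
  alloy U: M = 16.7 MN·m/kg
  alloy G: M = 11.1 MN·m/kg
  alloy P: M = 3.09 MN·m/kg
  alloy X: M = 3.05 MN·m/kg
The maximum is for alloy J.

alloy J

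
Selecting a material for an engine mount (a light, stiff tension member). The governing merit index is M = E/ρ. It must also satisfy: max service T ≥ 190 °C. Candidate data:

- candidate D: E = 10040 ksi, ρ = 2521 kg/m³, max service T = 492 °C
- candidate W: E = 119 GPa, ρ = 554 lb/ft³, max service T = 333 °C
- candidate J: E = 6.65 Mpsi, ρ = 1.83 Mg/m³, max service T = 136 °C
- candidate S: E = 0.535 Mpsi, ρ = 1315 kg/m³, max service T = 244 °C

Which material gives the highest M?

Screen on constraints: max service T ≥ 190 °C. Survivors: candidate D, candidate W, candidate S.
Normalizing units and computing the index:
  candidate D: E = 69.22 GPa, ρ = 2521 kg/m³
  candidate W: E = 119.0 GPa, ρ = 8874 kg/m³
  candidate S: E = 3.689 GPa, ρ = 1315 kg/m³
  candidate D: M = 27.5 MN·m/kg
  candidate W: M = 13.4 MN·m/kg
  candidate S: M = 2.81 MN·m/kg
Candidate D ranks first.

candidate D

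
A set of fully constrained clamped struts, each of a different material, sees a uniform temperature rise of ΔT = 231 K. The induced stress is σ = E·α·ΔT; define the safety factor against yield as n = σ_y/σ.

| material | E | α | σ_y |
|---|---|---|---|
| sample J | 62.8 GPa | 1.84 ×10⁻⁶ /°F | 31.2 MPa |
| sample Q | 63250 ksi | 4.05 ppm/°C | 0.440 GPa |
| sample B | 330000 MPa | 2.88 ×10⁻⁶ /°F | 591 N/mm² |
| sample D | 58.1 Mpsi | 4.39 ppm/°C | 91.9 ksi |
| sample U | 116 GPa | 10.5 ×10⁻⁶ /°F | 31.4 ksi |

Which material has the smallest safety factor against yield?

With everything in SI (GPa, ×10⁻⁶/K, MPa):
  sample J: E = 62.80, α = 3.31, σ_y = 31.20 → σ = 48.0 MPa, n = 0.649
  sample Q: E = 436.1, α = 4.05, σ_y = 440.0 → σ = 408 MPa, n = 1.08
  sample B: E = 330.0, α = 5.18, σ_y = 591.0 → σ = 395 MPa, n = 1.50
  sample D: E = 400.6, α = 4.39, σ_y = 633.6 → σ = 406 MPa, n = 1.56
  sample U: E = 116.0, α = 18.9, σ_y = 216.5 → σ = 506 MPa, n = 0.427
Sample U has the lowest safety factor, n = 0.427.

sample U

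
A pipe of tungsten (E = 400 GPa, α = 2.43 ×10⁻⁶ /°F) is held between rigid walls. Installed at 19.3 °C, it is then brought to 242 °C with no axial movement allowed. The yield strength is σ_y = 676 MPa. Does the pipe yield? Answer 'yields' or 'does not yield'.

α = 2.43×10⁻⁶/°F × 9/5 = 4.37×10⁻⁶/K.
ΔT = 222.7 K. Constrained thermal stress σ = E·α·ΔT = 400.0×10³ MPa × 4.37×10⁻⁶ × 222.7 = 390 MPa (compressive).
Compare to σ_y = 676 MPa: σ < σ_y, so it does not yield.

does not yield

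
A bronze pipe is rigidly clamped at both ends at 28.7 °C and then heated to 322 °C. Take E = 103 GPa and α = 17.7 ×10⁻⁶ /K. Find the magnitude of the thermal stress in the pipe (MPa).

ΔT = 293.3 K. Constrained thermal stress σ = E·α·ΔT = 103.0×10³ MPa × 17.7×10⁻⁶ × 293.3 = 535 MPa (compressive).

535 MPa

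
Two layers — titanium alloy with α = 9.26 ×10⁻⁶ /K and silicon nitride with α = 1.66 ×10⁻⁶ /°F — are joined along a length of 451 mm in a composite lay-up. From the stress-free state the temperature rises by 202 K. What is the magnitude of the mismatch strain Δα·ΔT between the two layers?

1.27×10⁻³

silicon nitride: α = 1.66×10⁻⁶/°F × 9/5 = 2.99×10⁻⁶/K.
Δα = |9.26 − 2.99|×10⁻⁶/K = 6.27×10⁻⁶/K.
Mismatch strain = Δα·ΔT = 6.27×10⁻⁶ × 202.0 = 1.27×10⁻³.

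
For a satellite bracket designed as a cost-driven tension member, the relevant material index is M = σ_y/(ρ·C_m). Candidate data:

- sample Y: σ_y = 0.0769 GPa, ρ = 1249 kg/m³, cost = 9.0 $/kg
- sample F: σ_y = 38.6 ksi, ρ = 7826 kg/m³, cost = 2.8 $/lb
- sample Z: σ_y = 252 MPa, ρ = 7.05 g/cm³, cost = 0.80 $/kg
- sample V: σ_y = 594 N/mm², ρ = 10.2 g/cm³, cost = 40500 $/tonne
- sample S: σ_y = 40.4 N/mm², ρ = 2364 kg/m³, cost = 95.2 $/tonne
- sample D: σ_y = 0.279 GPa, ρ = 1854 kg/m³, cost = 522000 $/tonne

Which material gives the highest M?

In SI units:
  sample Y: σ_y = 76.90 MPa, ρ = 1249 kg/m³, cost = 9.000 $/kg
  sample F: σ_y = 266.1 MPa, ρ = 7826 kg/m³, cost = 6.173 $/kg
  sample Z: σ_y = 252.0 MPa, ρ = 7050 kg/m³, cost = 0.8000 $/kg
  sample V: σ_y = 594.0 MPa, ρ = 10200 kg/m³, cost = 40.50 $/kg
  sample S: σ_y = 40.40 MPa, ρ = 2364 kg/m³, cost = 0.09520 $/kg
  sample D: σ_y = 279.0 MPa, ρ = 1854 kg/m³, cost = 522.0 $/kg
  sample S: M = 180 kN·m per $
  sample Z: M = 44.7 kN·m per $
  sample Y: M = 6.84 kN·m per $
  sample F: M = 5.51 kN·m per $
  sample V: M = 1.44 kN·m per $
  sample D: M = 0.288 kN·m per $
The maximum is for sample S.

sample S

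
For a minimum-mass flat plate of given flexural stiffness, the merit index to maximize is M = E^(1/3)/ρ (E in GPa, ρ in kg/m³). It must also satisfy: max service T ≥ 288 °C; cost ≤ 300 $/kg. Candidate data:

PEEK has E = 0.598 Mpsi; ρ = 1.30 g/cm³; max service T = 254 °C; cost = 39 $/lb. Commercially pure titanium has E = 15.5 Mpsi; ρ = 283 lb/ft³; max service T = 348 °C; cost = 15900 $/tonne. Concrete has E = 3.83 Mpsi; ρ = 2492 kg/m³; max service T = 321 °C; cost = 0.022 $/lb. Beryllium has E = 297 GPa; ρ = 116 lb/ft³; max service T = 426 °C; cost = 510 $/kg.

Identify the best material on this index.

Screen on constraints: max service T ≥ 288 °C; cost ≤ 300 $/kg. Survivors: commercially pure titanium, concrete.
Convert each candidate to consistent units, then evaluate M:
  commercially pure titanium: E = 106.9 GPa, ρ = 4533 kg/m³
  concrete: E = 26.41 GPa, ρ = 2492 kg/m³
  concrete: M = 1.19×10⁻³
  commercially pure titanium: M = 1.05×10⁻³
The maximum is for concrete.

concrete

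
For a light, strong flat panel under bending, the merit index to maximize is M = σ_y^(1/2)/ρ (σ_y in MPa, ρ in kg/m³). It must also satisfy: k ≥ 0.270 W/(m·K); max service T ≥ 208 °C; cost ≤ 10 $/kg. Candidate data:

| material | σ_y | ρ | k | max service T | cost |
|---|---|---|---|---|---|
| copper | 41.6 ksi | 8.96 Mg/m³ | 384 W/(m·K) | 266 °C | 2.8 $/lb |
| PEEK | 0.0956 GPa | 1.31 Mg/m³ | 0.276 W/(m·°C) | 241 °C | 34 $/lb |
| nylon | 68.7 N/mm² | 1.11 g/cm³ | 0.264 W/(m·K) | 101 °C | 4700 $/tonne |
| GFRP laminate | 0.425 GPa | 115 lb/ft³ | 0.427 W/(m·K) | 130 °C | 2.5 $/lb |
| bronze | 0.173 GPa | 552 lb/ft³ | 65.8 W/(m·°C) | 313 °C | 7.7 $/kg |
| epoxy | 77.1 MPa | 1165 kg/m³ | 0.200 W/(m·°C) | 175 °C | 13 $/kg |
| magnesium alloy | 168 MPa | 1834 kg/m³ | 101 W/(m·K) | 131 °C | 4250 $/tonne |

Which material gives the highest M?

copper

Screen on constraints: k ≥ 0.270 W/(m·K); max service T ≥ 208 °C; cost ≤ 10 $/kg. Survivors: copper, bronze.
In SI units:
  copper: σ_y = 286.8 MPa, ρ = 8960 kg/m³
  bronze: σ_y = 173.0 MPa, ρ = 8842 kg/m³
  copper: M = 1.89×10⁻³
  bronze: M = 1.49×10⁻³
The maximum is for copper.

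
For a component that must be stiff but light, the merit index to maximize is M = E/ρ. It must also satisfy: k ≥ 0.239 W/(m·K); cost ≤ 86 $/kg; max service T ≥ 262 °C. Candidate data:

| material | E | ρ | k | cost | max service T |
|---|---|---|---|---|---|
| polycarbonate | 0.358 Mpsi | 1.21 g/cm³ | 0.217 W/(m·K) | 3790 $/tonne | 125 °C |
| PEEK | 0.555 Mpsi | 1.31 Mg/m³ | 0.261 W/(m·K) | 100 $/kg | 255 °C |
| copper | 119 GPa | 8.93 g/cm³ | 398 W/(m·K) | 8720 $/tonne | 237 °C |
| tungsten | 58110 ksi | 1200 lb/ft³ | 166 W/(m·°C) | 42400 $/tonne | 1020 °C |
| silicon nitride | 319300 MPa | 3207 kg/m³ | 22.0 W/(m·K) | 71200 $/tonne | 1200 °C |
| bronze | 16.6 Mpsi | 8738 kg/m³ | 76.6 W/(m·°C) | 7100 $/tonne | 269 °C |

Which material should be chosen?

Screen on constraints: k ≥ 0.239 W/(m·K); cost ≤ 86 $/kg; max service T ≥ 262 °C. Survivors: tungsten, silicon nitride, bronze.
Putting every candidate on a common basis:
  tungsten: E = 400.7 GPa, ρ = 19220 kg/m³
  silicon nitride: E = 319.3 GPa, ρ = 3207 kg/m³
  bronze: E = 114.5 GPa, ρ = 8738 kg/m³
  silicon nitride: M = 99.6 MN·m/kg
  tungsten: M = 20.8 MN·m/kg
  bronze: M = 13.1 MN·m/kg
Silicon nitride ranks first.

silicon nitride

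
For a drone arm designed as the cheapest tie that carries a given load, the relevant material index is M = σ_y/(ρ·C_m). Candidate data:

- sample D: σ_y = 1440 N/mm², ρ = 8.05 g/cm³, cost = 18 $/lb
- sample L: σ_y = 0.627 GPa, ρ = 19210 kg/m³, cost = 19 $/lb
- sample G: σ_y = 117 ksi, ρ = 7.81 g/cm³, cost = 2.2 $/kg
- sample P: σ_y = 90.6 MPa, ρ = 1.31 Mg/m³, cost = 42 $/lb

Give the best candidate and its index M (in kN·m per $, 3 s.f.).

sample G, M = 46.9 kN·m per $

After converting to SI:
  sample D: σ_y = 1440 MPa, ρ = 8050 kg/m³, cost = 39.68 $/kg
  sample L: σ_y = 627.0 MPa, ρ = 19210 kg/m³, cost = 41.89 $/kg
  sample G: σ_y = 806.7 MPa, ρ = 7810 kg/m³, cost = 2.200 $/kg
  sample P: σ_y = 90.60 MPa, ρ = 1310 kg/m³, cost = 92.59 $/kg
  sample G: M = 46.9 kN·m per $
  sample D: M = 4.51 kN·m per $
  sample L: M = 0.779 kN·m per $
  sample P: M = 0.747 kN·m per $
The maximum is for sample G.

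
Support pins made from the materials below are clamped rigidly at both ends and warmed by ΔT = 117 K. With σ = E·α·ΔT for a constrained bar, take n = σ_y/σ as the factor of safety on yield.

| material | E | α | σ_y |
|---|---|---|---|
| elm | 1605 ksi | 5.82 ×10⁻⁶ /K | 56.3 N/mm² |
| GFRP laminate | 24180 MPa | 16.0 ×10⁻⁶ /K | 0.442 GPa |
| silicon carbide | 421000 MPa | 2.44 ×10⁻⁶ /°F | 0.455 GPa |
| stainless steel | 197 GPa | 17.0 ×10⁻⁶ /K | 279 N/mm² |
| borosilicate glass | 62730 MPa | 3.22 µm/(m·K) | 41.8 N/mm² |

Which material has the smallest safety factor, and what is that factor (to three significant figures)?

stainless steel, n = 0.712

In consistent units (E in GPa, α in ×10⁻⁶/K, σ_y in MPa):
  elm: E = 11.07, α = 5.82, σ_y = 56.30 → σ = 7.54 MPa, n = 7.47
  GFRP laminate: E = 24.18, α = 16.0, σ_y = 442.0 → σ = 45.3 MPa, n = 9.76
  silicon carbide: E = 421.0, α = 4.39, σ_y = 455.0 → σ = 216 MPa, n = 2.10
  stainless steel: E = 197.0, α = 17.0, σ_y = 279.0 → σ = 392 MPa, n = 0.712
  borosilicate glass: E = 62.73, α = 3.22, σ_y = 41.80 → σ = 23.6 MPa, n = 1.77
The minimum is stainless steel at n = 0.712.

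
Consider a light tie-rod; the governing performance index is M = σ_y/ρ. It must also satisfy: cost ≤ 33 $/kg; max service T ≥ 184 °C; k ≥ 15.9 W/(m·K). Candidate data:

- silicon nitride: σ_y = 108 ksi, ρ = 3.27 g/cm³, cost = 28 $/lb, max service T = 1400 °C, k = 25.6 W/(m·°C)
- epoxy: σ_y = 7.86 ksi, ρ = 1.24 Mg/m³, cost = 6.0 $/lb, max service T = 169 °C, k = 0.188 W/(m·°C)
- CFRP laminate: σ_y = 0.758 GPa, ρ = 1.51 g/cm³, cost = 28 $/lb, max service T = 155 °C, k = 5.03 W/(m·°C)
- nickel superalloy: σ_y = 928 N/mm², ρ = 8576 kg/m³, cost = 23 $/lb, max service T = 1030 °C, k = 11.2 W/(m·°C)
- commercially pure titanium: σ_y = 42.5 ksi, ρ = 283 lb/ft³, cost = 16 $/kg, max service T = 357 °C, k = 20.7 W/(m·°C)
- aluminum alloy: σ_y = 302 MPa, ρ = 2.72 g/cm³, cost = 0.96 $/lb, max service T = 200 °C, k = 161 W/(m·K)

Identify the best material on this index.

Screen on constraints: cost ≤ 33 $/kg; max service T ≥ 184 °C; k ≥ 15.9 W/(m·K). Survivors: commercially pure titanium, aluminum alloy.
After converting to SI:
  commercially pure titanium: σ_y = 293.0 MPa, ρ = 4533 kg/m³
  aluminum alloy: σ_y = 302.0 MPa, ρ = 2720 kg/m³
  aluminum alloy: M = 111 kN·m/kg
  commercially pure titanium: M = 64.6 kN·m/kg
Aluminum alloy has the largest M.

aluminum alloy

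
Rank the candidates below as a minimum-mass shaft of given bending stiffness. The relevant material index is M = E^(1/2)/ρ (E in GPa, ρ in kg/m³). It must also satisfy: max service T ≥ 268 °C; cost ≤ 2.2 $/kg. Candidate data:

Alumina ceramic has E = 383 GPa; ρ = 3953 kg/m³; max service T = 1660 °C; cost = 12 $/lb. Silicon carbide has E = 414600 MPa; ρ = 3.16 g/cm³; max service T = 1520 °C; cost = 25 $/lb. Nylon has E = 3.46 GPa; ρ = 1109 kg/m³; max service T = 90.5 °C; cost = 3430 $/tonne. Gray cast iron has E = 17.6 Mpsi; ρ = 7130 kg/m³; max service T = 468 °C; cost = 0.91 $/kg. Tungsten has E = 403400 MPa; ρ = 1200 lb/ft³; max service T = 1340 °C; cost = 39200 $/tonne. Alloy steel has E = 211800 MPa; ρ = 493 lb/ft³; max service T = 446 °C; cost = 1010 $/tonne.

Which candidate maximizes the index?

Screen on constraints: max service T ≥ 268 °C; cost ≤ 2.2 $/kg. Survivors: gray cast iron, alloy steel.
Putting every candidate on a common basis:
  gray cast iron: E = 121.3 GPa, ρ = 7130 kg/m³
  alloy steel: E = 211.8 GPa, ρ = 7897 kg/m³
  alloy steel: M = 1.84×10⁻³
  gray cast iron: M = 1.54×10⁻³
Alloy steel has the largest M.

alloy steel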